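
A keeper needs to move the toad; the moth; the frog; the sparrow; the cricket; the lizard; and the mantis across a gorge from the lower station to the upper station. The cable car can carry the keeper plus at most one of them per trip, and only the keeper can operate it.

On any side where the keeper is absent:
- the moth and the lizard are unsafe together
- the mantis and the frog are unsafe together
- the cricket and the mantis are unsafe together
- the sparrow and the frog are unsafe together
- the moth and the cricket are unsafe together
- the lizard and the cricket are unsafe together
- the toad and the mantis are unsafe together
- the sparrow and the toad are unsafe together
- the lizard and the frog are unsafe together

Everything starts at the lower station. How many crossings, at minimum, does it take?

Whatever the first load, the items left behind include a forbidden pair without the keeper. No opening move is safe, so no plan exists.

impossible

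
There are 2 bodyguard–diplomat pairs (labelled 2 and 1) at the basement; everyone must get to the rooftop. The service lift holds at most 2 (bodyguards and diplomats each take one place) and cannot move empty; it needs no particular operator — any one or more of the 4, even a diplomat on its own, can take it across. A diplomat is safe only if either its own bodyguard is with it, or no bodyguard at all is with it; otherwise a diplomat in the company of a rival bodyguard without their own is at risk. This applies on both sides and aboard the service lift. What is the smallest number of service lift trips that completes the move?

Counting alone: each trip to the rooftop takes at most 2 across and each return brings at least 1 back, so after t trips out (and t−1 returns) at most 2t − (t−1) of the 4 are across; that first reaches 4 at t = 3, so at least 5 crossings are needed.
The plan below uses exactly 5 crossings, so it is optimal:
1. bodyguard 2 and diplomat 2 cross → the rooftop.
2. bodyguard 2 crosses ← the basement.
3. bodyguard 1 and bodyguard 2 cross → the rooftop.
4. bodyguard 1 crosses ← the basement.
5. bodyguard 1 and diplomat 1 cross → the rooftop.

5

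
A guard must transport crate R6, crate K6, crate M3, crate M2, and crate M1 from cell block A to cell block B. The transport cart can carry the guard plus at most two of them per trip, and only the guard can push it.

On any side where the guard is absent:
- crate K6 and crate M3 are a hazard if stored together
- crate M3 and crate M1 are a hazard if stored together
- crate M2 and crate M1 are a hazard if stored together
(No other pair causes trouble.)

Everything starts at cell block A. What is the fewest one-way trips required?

Counting alone: the guard can take at most 2 across per trip to cell block B, so moving all 5 needs at least 3 loaded trips out, with a return between consecutive ones — at least 5 crossings.
The plan below uses exactly 5 crossings, so it is optimal:
1. Guard goes to cell block B with crate K6 and crate M1.  [cell block A: crate M2, crate M3, crate R6 | cell block B: crate K6, crate M1]
2. Guard goes back to cell block A alone.  [cell block A: crate M2, crate M3, crate R6 | cell block B: crate K6, crate M1]
3. Guard goes to cell block B with crate R6.  [cell block A: crate M2, crate M3 | cell block B: crate K6, crate M1, crate R6]
4. Guard goes back to cell block A alone.  [cell block A: crate M2, crate M3 | cell block B: crate K6, crate M1, crate R6]
5. Guard goes to cell block B with crate M2 and crate M3.  [cell block A: — | cell block B: crate K6, crate M1, crate M2, crate M3, crate R6]

5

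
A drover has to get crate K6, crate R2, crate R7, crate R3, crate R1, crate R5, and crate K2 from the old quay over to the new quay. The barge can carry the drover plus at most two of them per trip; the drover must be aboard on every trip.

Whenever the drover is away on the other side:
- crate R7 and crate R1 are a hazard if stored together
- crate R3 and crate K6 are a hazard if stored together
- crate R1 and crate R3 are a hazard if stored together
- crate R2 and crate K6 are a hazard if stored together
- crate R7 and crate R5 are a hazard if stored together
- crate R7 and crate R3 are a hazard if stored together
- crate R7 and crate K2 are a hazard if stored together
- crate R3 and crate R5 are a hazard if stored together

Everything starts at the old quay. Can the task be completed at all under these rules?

Whatever the first load, the items left behind include a forbidden pair without the drover. No opening move is safe, so no plan exists.

No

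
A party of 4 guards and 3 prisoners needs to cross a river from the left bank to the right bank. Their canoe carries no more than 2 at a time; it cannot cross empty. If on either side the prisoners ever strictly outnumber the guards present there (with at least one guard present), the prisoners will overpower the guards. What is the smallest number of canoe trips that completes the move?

11

Counting alone: each trip to the right bank takes at most 2 across and each return brings at least 1 back, so after t trips out (and t−1 returns) at most 2t − (t−1) of the 7 are across; that first reaches 7 at t = 6, so at least 11 crossings are needed.
The plan below uses exactly 11 crossings, so it is optimal:
1. 2 prisoners → the right bank.  (the left bank: 4G 1P; the right bank: 0G 2P)
2. 1 prisoner ← the left bank.  (the left bank: 4G 2P; the right bank: 0G 1P)
3. 2 prisoners → the right bank.  (the left bank: 4G 0P; the right bank: 0G 3P)
4. 1 prisoner ← the left bank.  (the left bank: 4G 1P; the right bank: 0G 2P)
5. 2 guards → the right bank.  (the left bank: 2G 1P; the right bank: 2G 2P)
6. 1 prisoner ← the left bank.  (the left bank: 2G 2P; the right bank: 2G 1P)
7. 1 guard and 1 prisoner → the right bank.  (the left bank: 1G 1P; the right bank: 3G 2P)
8. 1 guard ← the left bank.  (the left bank: 2G 1P; the right bank: 2G 2P)
9. 1 guard and 1 prisoner → the right bank.  (the left bank: 1G 0P; the right bank: 3G 3P)
10. 1 prisoner ← the left bank.  (the left bank: 1G 1P; the right bank: 3G 2P)
11. 1 guard and 1 prisoner → the right bank.  (the left bank: 0G 0P; the right bank: 4G 3P)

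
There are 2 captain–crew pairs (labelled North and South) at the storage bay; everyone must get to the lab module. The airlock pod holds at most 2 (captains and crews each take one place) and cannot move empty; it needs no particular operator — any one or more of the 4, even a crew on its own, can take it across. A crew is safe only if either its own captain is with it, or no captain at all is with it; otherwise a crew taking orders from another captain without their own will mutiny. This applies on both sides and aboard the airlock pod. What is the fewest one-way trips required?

5

Counting alone: each trip to the lab module takes at most 2 across and each return brings at least 1 back, so after t trips out (and t−1 returns) at most 2t − (t−1) of the 4 are across; that first reaches 4 at t = 3, so at least 5 crossings are needed.
The plan below uses exactly 5 crossings, so it is optimal:
1. captain North and crew North cross → the lab module.
2. captain North crosses ← the storage bay.
3. captain North and captain South cross → the lab module.
4. captain South crosses ← the storage bay.
5. captain South and crew South cross → the lab module.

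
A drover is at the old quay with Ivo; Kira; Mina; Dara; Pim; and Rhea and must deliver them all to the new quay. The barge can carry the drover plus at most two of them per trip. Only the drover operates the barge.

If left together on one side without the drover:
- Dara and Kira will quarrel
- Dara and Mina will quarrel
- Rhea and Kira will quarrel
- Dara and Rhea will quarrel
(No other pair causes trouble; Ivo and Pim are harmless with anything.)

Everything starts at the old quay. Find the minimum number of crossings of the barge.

9

Counting alone: the drover can take at most 2 across per trip to the new quay, so moving all 6 needs at least 3 loaded trips out, with a return between consecutive ones — at least 5 crossings.
The safety rule pushes this higher. Following every safe sequence of crossings, the most of the 6 that can be at the new quay as the barge arrives there on crossings 5, 7 is 4, 5 respectively — never all 6.
So no plan with fewer than 9 crossings exists, and this one achieves 9:
1. Drover goes to the new quay with Dara and Kira.  [the old quay: Ivo, Mina, Pim, Rhea | the new quay: Dara, Kira]
2. Drover goes back to the old quay with Kira.  [the old quay: Ivo, Kira, Mina, Pim, Rhea | the new quay: Dara]
3. Drover goes to the new quay with Ivo and Kira.  [the old quay: Mina, Pim, Rhea | the new quay: Dara, Ivo, Kira]
4. Drover goes back to the old quay with Kira.  [the old quay: Kira, Mina, Pim, Rhea | the new quay: Dara, Ivo]
5. Drover goes to the new quay with Kira and Mina.  [the old quay: Pim, Rhea | the new quay: Dara, Ivo, Kira, Mina]
6. Drover goes back to the old quay with Dara.  [the old quay: Dara, Pim, Rhea | the new quay: Ivo, Kira, Mina]
7. Drover goes to the new quay with Dara and Pim.  [the old quay: Rhea | the new quay: Dara, Ivo, Kira, Mina, Pim]
8. Drover goes back to the old quay with Dara.  [the old quay: Dara, Rhea | the new quay: Ivo, Kira, Mina, Pim]
9. Drover goes to the new quay with Dara and Rhea.  [the old quay: — | the new quay: Dara, Ivo, Kira, Mina, Pim, Rhea]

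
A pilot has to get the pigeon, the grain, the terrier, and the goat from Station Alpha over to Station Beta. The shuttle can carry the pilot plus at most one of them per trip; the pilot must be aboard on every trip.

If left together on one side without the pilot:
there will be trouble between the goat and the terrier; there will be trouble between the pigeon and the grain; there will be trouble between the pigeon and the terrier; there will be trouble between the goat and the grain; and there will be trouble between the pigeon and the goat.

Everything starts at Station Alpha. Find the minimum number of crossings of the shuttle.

Whatever the first load, the items left behind include a forbidden pair without the pilot. No opening move is safe, so no plan exists.

impossible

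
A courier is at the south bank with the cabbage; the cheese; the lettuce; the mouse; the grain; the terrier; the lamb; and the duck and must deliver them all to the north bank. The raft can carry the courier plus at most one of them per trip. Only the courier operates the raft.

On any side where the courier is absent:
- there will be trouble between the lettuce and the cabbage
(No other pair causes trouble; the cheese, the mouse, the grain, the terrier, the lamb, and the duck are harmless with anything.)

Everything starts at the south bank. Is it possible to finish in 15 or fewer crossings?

Yes — this plan uses 15 crossings (≤ 15):
1. Courier goes to the north bank with the cabbage.  [the south bank: the cheese, the duck, the grain, the lamb, the lettuce, the mouse, the terrier | the north bank: the cabbage]
2. Courier goes back to the south bank alone.  [the south bank: the cheese, the duck, the grain, the lamb, the lettuce, the mouse, the terrier | the north bank: the cabbage]
3. Courier goes to the north bank with the cheese.  [the south bank: the duck, the grain, the lamb, the lettuce, the mouse, the terrier | the north bank: the cabbage, the cheese]
4. Courier goes back to the south bank alone.  [the south bank: the duck, the grain, the lamb, the lettuce, the mouse, the terrier | the north bank: the cabbage, the cheese]
5. Courier goes to the north bank with the mouse.  [the south bank: the duck, the grain, the lamb, the lettuce, the terrier | the north bank: the cabbage, the cheese, the mouse]
6. Courier goes back to the south bank alone.  [the south bank: the duck, the grain, the lamb, the lettuce, the terrier | the north bank: the cabbage, the cheese, the mouse]
7. Courier goes to the north bank with the grain.  [the south bank: the duck, the lamb, the lettuce, the terrier | the north bank: the cabbage, the cheese, the grain, the mouse]
8. Courier goes back to the south bank alone.  [the south bank: the duck, the lamb, the lettuce, the terrier | the north bank: the cabbage, the cheese, the grain, the mouse]
9. Courier goes to the north bank with the terrier.  [the south bank: the duck, the lamb, the lettuce | the north bank: the cabbage, the cheese, the grain, the mouse, the terrier]
10. Courier goes back to the south bank alone.  [the south bank: the duck, the lamb, the lettuce | the north bank: the cabbage, the cheese, the grain, the mouse, the terrier]
11. Courier goes to the north bank with the lamb.  [the south bank: the duck, the lettuce | the north bank: the cabbage, the cheese, the grain, the lamb, the mouse, the terrier]
12. Courier goes back to the south bank alone.  [the south bank: the duck, the lettuce | the north bank: the cabbage, the cheese, the grain, the lamb, the mouse, the terrier]
13. Courier goes to the north bank with the duck.  [the south bank: the lettuce | the north bank: the cabbage, the cheese, the duck, the grain, the lamb, the mouse, the terrier]
14. Courier goes back to the south bank alone.  [the south bank: the lettuce | the north bank: the cabbage, the cheese, the duck, the grain, the lamb, the mouse, the terrier]
15. Courier goes to the north bank with the lettuce.  [the south bank: — | the north bank: the cabbage, the cheese, the duck, the grain, the lamb, the lettuce, the mouse, the terrier]

Yes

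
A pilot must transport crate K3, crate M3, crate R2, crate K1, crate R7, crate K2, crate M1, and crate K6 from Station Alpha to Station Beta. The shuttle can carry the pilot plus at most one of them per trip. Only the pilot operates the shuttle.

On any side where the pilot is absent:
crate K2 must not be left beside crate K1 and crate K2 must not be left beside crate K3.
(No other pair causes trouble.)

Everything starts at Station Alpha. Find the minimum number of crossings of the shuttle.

Counting alone: the pilot can take at most 1 across per trip to Station Beta, so moving all 8 needs at least 8 loaded trips out, with a return between consecutive ones — at least 15 crossings.
The safety rule pushes this higher. Following every safe sequence of crossings, the most of the 8 that can be at Station Beta as the shuttle arrives there on crossing 15 is 7 — never all 8.
So no plan with fewer than 17 crossings exists, and this one achieves 17:
1. Pilot goes to Station Beta with crate K2.
2. Pilot goes back to Station Alpha alone.
3. Pilot goes to Station Beta with crate K3.
4. Pilot goes back to Station Alpha with crate K2.
5. Pilot goes to Station Beta with crate K1.
6. Pilot goes back to Station Alpha alone.
7. Pilot goes to Station Beta with crate M3.
8. Pilot goes back to Station Alpha alone.
9. Pilot goes to Station Beta with crate R2.
10. Pilot goes back to Station Alpha alone.
11. Pilot goes to Station Beta with crate R7.
12. Pilot goes back to Station Alpha alone.
13. Pilot goes to Station Beta with crate M1.
14. Pilot goes back to Station Alpha alone.
15. Pilot goes to Station Beta with crate K6.
16. Pilot goes back to Station Alpha alone.
17. Pilot goes to Station Beta with crate K2.

17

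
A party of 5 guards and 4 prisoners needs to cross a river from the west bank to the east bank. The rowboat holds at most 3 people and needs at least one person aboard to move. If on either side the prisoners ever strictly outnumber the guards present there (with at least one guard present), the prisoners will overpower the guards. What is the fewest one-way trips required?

Counting alone: each trip to the east bank takes at most 3 across and each return brings at least 1 back, so after t trips out (and t−1 returns) at most 3t − (t−1) of the 9 are across; that first reaches 9 at t = 4, so at least 7 crossings are needed.
The plan below uses exactly 7 crossings, so it is optimal:
1. 3 prisoners → the east bank.  (the west bank: 5G 1P; the east bank: 0G 3P)
2. 1 prisoner ← the west bank.  (the west bank: 5G 2P; the east bank: 0G 2P)
3. 3 guards → the east bank.  (the west bank: 2G 2P; the east bank: 3G 2P)
4. 1 guard ← the west bank.  (the west bank: 3G 2P; the east bank: 2G 2P)
5. 2 guards and 1 prisoner → the east bank.  (the west bank: 1G 1P; the east bank: 4G 3P)
6. 1 guard ← the west bank.  (the west bank: 2G 1P; the east bank: 3G 3P)
7. 2 guards and 1 prisoner → the east bank.  (the west bank: 0G 0P; the east bank: 5G 4P)

7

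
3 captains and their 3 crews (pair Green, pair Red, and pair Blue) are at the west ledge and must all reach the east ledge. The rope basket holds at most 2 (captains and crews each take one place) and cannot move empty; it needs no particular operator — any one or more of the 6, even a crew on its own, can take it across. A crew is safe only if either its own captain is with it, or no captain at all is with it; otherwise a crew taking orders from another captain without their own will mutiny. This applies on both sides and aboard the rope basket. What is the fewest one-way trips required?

11

Counting alone: each trip to the east ledge takes at most 2 across and each return brings at least 1 back, so after t trips out (and t−1 returns) at most 2t − (t−1) of the 6 are across; that first reaches 6 at t = 5, so at least 9 crossings are needed.
The safety rule pushes this higher. Following every safe sequence of crossings, the most of the 6 that can be at the east ledge as the rope basket arrives there on crossing 9 is 5 — never all 6.
So no plan with fewer than 11 crossings exists, and this one achieves 11:
1. captain Green and crew Green cross → the east ledge.
2. captain Green crosses ← the west ledge.
3. crew Blue and crew Red cross → the east ledge.
4. crew Green crosses ← the west ledge.
5. captain Blue and captain Red cross → the east ledge.
6. captain Red and crew Red cross ← the west ledge.
7. captain Green and captain Red cross → the east ledge.
8. crew Blue crosses ← the west ledge.
9. crew Green and crew Red cross → the east ledge.
10. captain Blue crosses ← the west ledge.
11. captain Blue and crew Blue cross → the east ledge.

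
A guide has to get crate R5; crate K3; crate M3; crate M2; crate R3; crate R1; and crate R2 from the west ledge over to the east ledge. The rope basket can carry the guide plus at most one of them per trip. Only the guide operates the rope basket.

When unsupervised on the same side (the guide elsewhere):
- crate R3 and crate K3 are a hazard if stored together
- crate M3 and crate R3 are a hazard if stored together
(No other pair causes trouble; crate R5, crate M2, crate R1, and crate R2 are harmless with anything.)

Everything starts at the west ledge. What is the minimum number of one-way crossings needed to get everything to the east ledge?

15

Counting alone: the guide can take at most 1 across per trip to the east ledge, so moving all 7 needs at least 7 loaded trips out, with a return between consecutive ones — at least 13 crossings.
The safety rule pushes this higher. Following every safe sequence of crossings, the most of the 7 that can be at the east ledge as the rope basket arrives there on crossing 13 is 6 — never all 7.
So no plan with fewer than 15 crossings exists, and this one achieves 15:
1. Guide goes to the east ledge with crate R3.  [the west ledge: crate K3, crate M2, crate M3, crate R1, crate R2, crate R5 | the east ledge: crate R3]
2. Guide goes back to the west ledge alone.  [the west ledge: crate K3, crate M2, crate M3, crate R1, crate R2, crate R5 | the east ledge: crate R3]
3. Guide goes to the east ledge with crate R5.  [the west ledge: crate K3, crate M2, crate M3, crate R1, crate R2 | the east ledge: crate R3, crate R5]
4. Guide goes back to the west ledge alone.  [the west ledge: crate K3, crate M2, crate M3, crate R1, crate R2 | the east ledge: crate R3, crate R5]
5. Guide goes to the east ledge with crate K3.  [the west ledge: crate M2, crate M3, crate R1, crate R2 | the east ledge: crate K3, crate R3, crate R5]
6. Guide goes back to the west ledge with crate R3.  [the west ledge: crate M2, crate M3, crate R1, crate R2, crate R3 | the east ledge: crate K3, crate R5]
7. Guide goes to the east ledge with crate M3.  [the west ledge: crate M2, crate R1, crate R2, crate R3 | the east ledge: crate K3, crate M3, crate R5]
8. Guide goes back to the west ledge alone.  [the west ledge: crate M2, crate R1, crate R2, crate R3 | the east ledge: crate K3, crate M3, crate R5]
9. Guide goes to the east ledge with crate M2.  [the west ledge: crate R1, crate R2, crate R3 | the east ledge: crate K3, crate M2, crate M3, crate R5]
10. Guide goes back to the west ledge alone.  [the west ledge: crate R1, crate R2, crate R3 | the east ledge: crate K3, crate M2, crate M3, crate R5]
11. Guide goes to the east ledge with crate R1.  [the west ledge: crate R2, crate R3 | the east ledge: crate K3, crate M2, crate M3, crate R1, crate R5]
12. Guide goes back to the west ledge alone.  [the west ledge: crate R2, crate R3 | the east ledge: crate K3, crate M2, crate M3, crate R1, crate R5]
13. Guide goes to the east ledge with crate R2.  [the west ledge: crate R3 | the east ledge: crate K3, crate M2, crate M3, crate R1, crate R2, crate R5]
14. Guide goes back to the west ledge alone.  [the west ledge: crate R3 | the east ledge: crate K3, crate M2, crate M3, crate R1, crate R2, crate R5]
15. Guide goes to the east ledge with crate R3.  [the west ledge: — | the east ledge: crate K3, crate M2, crate M3, crate R1, crate R2, crate R3, crate R5]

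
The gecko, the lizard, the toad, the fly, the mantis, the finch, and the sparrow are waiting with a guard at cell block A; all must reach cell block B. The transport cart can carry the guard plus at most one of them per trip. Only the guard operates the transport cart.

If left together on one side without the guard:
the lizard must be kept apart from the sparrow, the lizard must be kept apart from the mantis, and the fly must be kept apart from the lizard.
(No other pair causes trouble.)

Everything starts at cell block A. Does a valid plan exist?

Following every safe sequence of crossings from the start, the most of the 7 that can be at cell block B as the transport cart arrives there on crossings 1, 3, 5, 7, 9 is 1, 2, 3, 4, 5 respectively; the best ever achieved is 5 of 7.
From crossing 11 on, no configuration arises that was not already reachable earlier: only 72 distinct safe configurations (who is on which side, and where the transport cart is) can ever be reached, none of them has everyone across, and every continuation just revisits them. So no valid plan exists.

No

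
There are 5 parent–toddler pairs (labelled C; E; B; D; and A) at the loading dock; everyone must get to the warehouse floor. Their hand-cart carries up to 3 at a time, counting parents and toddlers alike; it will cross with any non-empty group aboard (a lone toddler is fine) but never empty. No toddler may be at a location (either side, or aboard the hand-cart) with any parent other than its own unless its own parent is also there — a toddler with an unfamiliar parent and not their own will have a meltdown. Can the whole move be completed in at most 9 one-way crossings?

No

Counting alone: each trip to the warehouse floor takes at most 3 across and each return brings at least 1 back, so after t trips out (and t−1 returns) at most 3t − (t−1) of the 10 are across; that first reaches 10 at t = 5, so at least 9 crossings are needed.
The safety rule pushes this higher. Following every safe sequence of crossings, the most of the 10 that can be at the warehouse floor as the hand-cart arrives there on crossing 9 is 9 — never all 10.
So the move cannot be finished within 9 crossings. (The shortest complete plan takes 11:)
1. parent C and toddler C cross → the warehouse floor.
2. parent C crosses ← the loading dock.
3. toddler B, toddler D, and toddler E cross → the warehouse floor.
4. toddler C crosses ← the loading dock.
5. parent B, parent D, and parent E cross → the warehouse floor.
6. parent E and toddler E cross ← the loading dock.
7. parent A, parent C, and parent E cross → the warehouse floor.
8. toddler B crosses ← the loading dock.
9. toddler C and toddler E cross → the warehouse floor.
10. toddler C crosses ← the loading dock.
11. toddler A, toddler B, and toddler C cross → the warehouse floor.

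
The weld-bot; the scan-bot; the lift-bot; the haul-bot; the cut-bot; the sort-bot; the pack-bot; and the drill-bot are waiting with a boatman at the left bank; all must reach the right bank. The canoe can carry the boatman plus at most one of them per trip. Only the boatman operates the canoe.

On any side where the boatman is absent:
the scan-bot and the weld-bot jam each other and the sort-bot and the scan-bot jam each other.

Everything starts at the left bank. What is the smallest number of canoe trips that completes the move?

17

Counting alone: the boatman can take at most 1 across per trip to the right bank, so moving all 8 needs at least 8 loaded trips out, with a return between consecutive ones — at least 15 crossings.
The safety rule pushes this higher. Following every safe sequence of crossings, the most of the 8 that can be at the right bank as the canoe arrives there on crossing 15 is 7 — never all 8.
So no plan with fewer than 17 crossings exists, and this one achieves 17:
1. Boatman goes to the right bank with the scan-bot.
2. Boatman goes back to the left bank alone.
3. Boatman goes to the right bank with the weld-bot.
4. Boatman goes back to the left bank with the scan-bot.
5. Boatman goes to the right bank with the sort-bot.
6. Boatman goes back to the left bank alone.
7. Boatman goes to the right bank with the lift-bot.
8. Boatman goes back to the left bank alone.
9. Boatman goes to the right bank with the haul-bot.
10. Boatman goes back to the left bank alone.
11. Boatman goes to the right bank with the cut-bot.
12. Boatman goes back to the left bank alone.
13. Boatman goes to the right bank with the pack-bot.
14. Boatman goes back to the left bank alone.
15. Boatman goes to the right bank with the drill-bot.
16. Boatman goes back to the left bank alone.
17. Boatman goes to the right bank with the scan-bot.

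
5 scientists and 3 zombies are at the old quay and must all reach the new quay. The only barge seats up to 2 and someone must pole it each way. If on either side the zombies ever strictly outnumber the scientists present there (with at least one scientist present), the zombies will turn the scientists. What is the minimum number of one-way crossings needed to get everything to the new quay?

Counting alone: each trip to the new quay takes at most 2 across and each return brings at least 1 back, so after t trips out (and t−1 returns) at most 2t − (t−1) of the 8 are across; that first reaches 8 at t = 7, so at least 13 crossings are needed.
The plan below uses exactly 13 crossings, so it is optimal:
1. 2 zombies → the new quay.  (the old quay: 5S 1Z; the new quay: 0S 2Z)
2. 1 zombie ← the old quay.  (the old quay: 5S 2Z; the new quay: 0S 1Z)
3. 2 zombies → the new quay.  (the old quay: 5S 0Z; the new quay: 0S 3Z)
4. 1 zombie ← the old quay.  (the old quay: 5S 1Z; the new quay: 0S 2Z)
5. 2 scientists → the new quay.  (the old quay: 3S 1Z; the new quay: 2S 2Z)
6. 1 zombie ← the old quay.  (the old quay: 3S 2Z; the new quay: 2S 1Z)
7. 1 scientist and 1 zombie → the new quay.  (the old quay: 2S 1Z; the new quay: 3S 2Z)
8. 1 zombie ← the old quay.  (the old quay: 2S 2Z; the new quay: 3S 1Z)
9. 2 zombies → the new quay.  (the old quay: 2S 0Z; the new quay: 3S 3Z)
10. 1 zombie ← the old quay.  (the old quay: 2S 1Z; the new quay: 3S 2Z)
11. 1 scientist and 1 zombie → the new quay.  (the old quay: 1S 0Z; the new quay: 4S 3Z)
12. 1 zombie ← the old quay.  (the old quay: 1S 1Z; the new quay: 4S 2Z)
13. 1 scientist and 1 zombie → the new quay.  (the old quay: 0S 0Z; the new quay: 5S 3Z)

13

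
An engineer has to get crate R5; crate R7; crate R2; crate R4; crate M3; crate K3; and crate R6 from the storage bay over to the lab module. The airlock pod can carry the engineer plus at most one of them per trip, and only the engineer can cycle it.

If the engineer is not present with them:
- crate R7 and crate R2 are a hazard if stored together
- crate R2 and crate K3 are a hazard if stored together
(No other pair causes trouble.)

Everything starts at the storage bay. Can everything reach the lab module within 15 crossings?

Yes

Yes — this plan uses 15 crossings (≤ 15):
1. Engineer goes to the lab module with crate R2.  [the storage bay: crate K3, crate M3, crate R4, crate R5, crate R6, crate R7 | the lab module: crate R2]
2. Engineer goes back to the storage bay alone.  [the storage bay: crate K3, crate M3, crate R4, crate R5, crate R6, crate R7 | the lab module: crate R2]
3. Engineer goes to the lab module with crate R5.  [the storage bay: crate K3, crate M3, crate R4, crate R6, crate R7 | the lab module: crate R2, crate R5]
4. Engineer goes back to the storage bay alone.  [the storage bay: crate K3, crate M3, crate R4, crate R6, crate R7 | the lab module: crate R2, crate R5]
5. Engineer goes to the lab module with crate R7.  [the storage bay: crate K3, crate M3, crate R4, crate R6 | the lab module: crate R2, crate R5, crate R7]
6. Engineer goes back to the storage bay with crate R2.  [the storage bay: crate K3, crate M3, crate R2, crate R4, crate R6 | the lab module: crate R5, crate R7]
7. Engineer goes to the lab module with crate K3.  [the storage bay: crate M3, crate R2, crate R4, crate R6 | the lab module: crate K3, crate R5, crate R7]
8. Engineer goes back to the storage bay alone.  [the storage bay: crate M3, crate R2, crate R4, crate R6 | the lab module: crate K3, crate R5, crate R7]
9. Engineer goes to the lab module with crate R4.  [the storage bay: crate M3, crate R2, crate R6 | the lab module: crate K3, crate R4, crate R5, crate R7]
10. Engineer goes back to the storage bay alone.  [the storage bay: crate M3, crate R2, crate R6 | the lab module: crate K3, crate R4, crate R5, crate R7]
11. Engineer goes to the lab module with crate M3.  [the storage bay: crate R2, crate R6 | the lab module: crate K3, crate M3, crate R4, crate R5, crate R7]
12. Engineer goes back to the storage bay alone.  [the storage bay: crate R2, crate R6 | the lab module: crate K3, crate M3, crate R4, crate R5, crate R7]
13. Engineer goes to the lab module with crate R6.  [the storage bay: crate R2 | the lab module: crate K3, crate M3, crate R4, crate R5, crate R6, crate R7]
14. Engineer goes back to the storage bay alone.  [the storage bay: crate R2 | the lab module: crate K3, crate M3, crate R4, crate R5, crate R6, crate R7]
15. Engineer goes to the lab module with crate R2.  [the storage bay: — | the lab module: crate K3, crate M3, crate R2, crate R4, crate R5, crate R6, crate R7]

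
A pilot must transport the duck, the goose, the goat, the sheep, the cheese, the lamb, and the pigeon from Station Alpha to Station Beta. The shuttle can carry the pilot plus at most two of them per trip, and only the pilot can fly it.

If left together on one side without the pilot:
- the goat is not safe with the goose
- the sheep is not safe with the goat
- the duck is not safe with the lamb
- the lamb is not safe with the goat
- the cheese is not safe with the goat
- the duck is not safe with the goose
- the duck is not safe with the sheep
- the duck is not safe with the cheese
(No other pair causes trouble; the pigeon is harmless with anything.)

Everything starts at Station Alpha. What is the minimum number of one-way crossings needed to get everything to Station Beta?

Counting alone: the pilot can take at most 2 across per trip to Station Beta, so moving all 7 needs at least 4 loaded trips out, with a return between consecutive ones — at least 7 crossings.
The safety rule pushes this higher. Following every safe sequence of crossings, the most of the 7 that can be at Station Beta as the shuttle arrives there on crossing 7 is 6 — never all 7.
So no plan with fewer than 9 crossings exists, and this one achieves 9:
1. Pilot goes to Station Beta with the duck and the goat.
2. Pilot goes back to Station Alpha alone.
3. Pilot goes to Station Beta with the pigeon.
4. Pilot goes back to Station Alpha alone.
5. Pilot goes to Station Beta with the goose and the sheep.
6. Pilot goes back to Station Alpha with the duck and the goat.
7. Pilot goes to Station Beta with the cheese and the lamb.
8. Pilot goes back to Station Alpha alone.
9. Pilot goes to Station Beta with the duck and the goat.

9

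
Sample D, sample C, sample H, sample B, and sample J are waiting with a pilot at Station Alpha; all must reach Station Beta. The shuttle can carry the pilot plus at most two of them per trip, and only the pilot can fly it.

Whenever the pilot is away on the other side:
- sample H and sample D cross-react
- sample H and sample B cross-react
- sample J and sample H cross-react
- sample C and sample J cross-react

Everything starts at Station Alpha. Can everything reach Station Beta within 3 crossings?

No

Counting alone: the pilot can take at most 2 across per trip to Station Beta, so moving all 5 needs at least 3 loaded trips out, with a return between consecutive ones — at least 5 crossings.
Since 3 < 5, 3 crossings cannot be enough. (The shortest complete plan in fact takes 5:)
1. Pilot goes to Station Beta with sample C and sample H.
2. Pilot goes back to Station Alpha alone.
3. Pilot goes to Station Beta with sample B and sample D.
4. Pilot goes back to Station Alpha with sample H.
5. Pilot goes to Station Beta with sample H and sample J.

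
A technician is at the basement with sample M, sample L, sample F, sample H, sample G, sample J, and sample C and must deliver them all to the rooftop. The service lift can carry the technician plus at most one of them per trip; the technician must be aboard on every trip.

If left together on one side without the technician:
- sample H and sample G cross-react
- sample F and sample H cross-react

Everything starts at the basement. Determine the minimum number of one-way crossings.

15

Counting alone: the technician can take at most 1 across per trip to the rooftop, so moving all 7 needs at least 7 loaded trips out, with a return between consecutive ones — at least 13 crossings.
The safety rule pushes this higher. Following every safe sequence of crossings, the most of the 7 that can be at the rooftop as the service lift arrives there on crossing 13 is 6 — never all 7.
So no plan with fewer than 15 crossings exists, and this one achieves 15:
1. Technician goes to the rooftop with sample H.  [the basement: sample C, sample F, sample G, sample J, sample L, sample M | the rooftop: sample H]
2. Technician goes back to the basement alone.  [the basement: sample C, sample F, sample G, sample J, sample L, sample M | the rooftop: sample H]
3. Technician goes to the rooftop with sample M.  [the basement: sample C, sample F, sample G, sample J, sample L | the rooftop: sample H, sample M]
4. Technician goes back to the basement alone.  [the basement: sample C, sample F, sample G, sample J, sample L | the rooftop: sample H, sample M]
5. Technician goes to the rooftop with sample L.  [the basement: sample C, sample F, sample G, sample J | the rooftop: sample H, sample L, sample M]
6. Technician goes back to the basement alone.  [the basement: sample C, sample F, sample G, sample J | the rooftop: sample H, sample L, sample M]
7. Technician goes to the rooftop with sample F.  [the basement: sample C, sample G, sample J | the rooftop: sample F, sample H, sample L, sample M]
8. Technician goes back to the basement with sample H.  [the basement: sample C, sample G, sample H, sample J | the rooftop: sample F, sample L, sample M]
9. Technician goes to the rooftop with sample G.  [the basement: sample C, sample H, sample J | the rooftop: sample F, sample G, sample L, sample M]
10. Technician goes back to the basement alone.  [the basement: sample C, sample H, sample J | the rooftop: sample F, sample G, sample L, sample M]
11. Technician goes to the rooftop with sample J.  [the basement: sample C, sample H | the rooftop: sample F, sample G, sample J, sample L, sample M]
12. Technician goes back to the basement alone.  [the basement: sample C, sample H | the rooftop: sample F, sample G, sample J, sample L, sample M]
13. Technician goes to the rooftop with sample C.  [the basement: sample H | the rooftop: sample C, sample F, sample G, sample J, sample L, sample M]
14. Technician goes back to the basement alone.  [the basement: sample H | the rooftop: sample C, sample F, sample G, sample J, sample L, sample M]
15. Technician goes to the rooftop with sample H.  [the basement: — | the rooftop: sample C, sample F, sample G, sample H, sample J, sample L, sample M]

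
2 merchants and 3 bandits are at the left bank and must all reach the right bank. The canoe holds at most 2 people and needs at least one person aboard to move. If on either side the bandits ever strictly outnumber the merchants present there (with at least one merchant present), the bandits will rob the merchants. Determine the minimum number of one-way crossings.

The bandits already outnumber the merchants at the left bank before anyone moves, so the starting position itself is disallowed.

impossible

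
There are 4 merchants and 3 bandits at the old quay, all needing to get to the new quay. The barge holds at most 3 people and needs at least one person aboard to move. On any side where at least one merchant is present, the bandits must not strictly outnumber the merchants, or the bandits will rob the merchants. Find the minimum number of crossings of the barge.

5

Counting alone: each trip to the new quay takes at most 3 across and each return brings at least 1 back, so after t trips out (and t−1 returns) at most 3t − (t−1) of the 7 are across; that first reaches 7 at t = 3, so at least 5 crossings are needed.
The plan below uses exactly 5 crossings, so it is optimal:
1. 3 bandits → the new quay.  (the old quay: 4M 0B; the new quay: 0M 3B)
2. 1 bandit ← the old quay.  (the old quay: 4M 1B; the new quay: 0M 2B)
3. 3 merchants → the new quay.  (the old quay: 1M 1B; the new quay: 3M 2B)
4. 1 merchant ← the old quay.  (the old quay: 2M 1B; the new quay: 2M 2B)
5. 2 merchants and 1 bandit → the new quay.  (the old quay: 0M 0B; the new quay: 4M 3B)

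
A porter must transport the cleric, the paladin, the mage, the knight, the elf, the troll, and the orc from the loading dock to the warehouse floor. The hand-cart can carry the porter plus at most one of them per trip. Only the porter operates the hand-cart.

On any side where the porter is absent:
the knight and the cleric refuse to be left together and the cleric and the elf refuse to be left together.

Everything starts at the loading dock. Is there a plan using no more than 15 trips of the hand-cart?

Yes — this plan uses 15 crossings (≤ 15):
1. Porter goes to the warehouse floor with the cleric.
2. Porter goes back to the loading dock alone.
3. Porter goes to the warehouse floor with the paladin.
4. Porter goes back to the loading dock alone.
5. Porter goes to the warehouse floor with the mage.
6. Porter goes back to the loading dock alone.
7. Porter goes to the warehouse floor with the knight.
8. Porter goes back to the loading dock with the cleric.
9. Porter goes to the warehouse floor with the elf.
10. Porter goes back to the loading dock alone.
11. Porter goes to the warehouse floor with the troll.
12. Porter goes back to the loading dock alone.
13. Porter goes to the warehouse floor with the orc.
14. Porter goes back to the loading dock alone.
15. Porter goes to the warehouse floor with the cleric.

Yes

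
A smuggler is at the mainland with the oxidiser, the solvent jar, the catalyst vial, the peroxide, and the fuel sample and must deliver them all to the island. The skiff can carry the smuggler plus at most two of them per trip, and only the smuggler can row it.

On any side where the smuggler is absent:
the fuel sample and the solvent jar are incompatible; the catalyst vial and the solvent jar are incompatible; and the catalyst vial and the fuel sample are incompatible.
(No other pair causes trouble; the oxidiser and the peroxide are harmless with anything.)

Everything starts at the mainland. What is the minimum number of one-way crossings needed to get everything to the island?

7

Counting alone: the smuggler can take at most 2 across per trip to the island, so moving all 5 needs at least 3 loaded trips out, with a return between consecutive ones — at least 5 crossings.
The safety rule pushes this higher. Following every safe sequence of crossings, the most of the 5 that can be at the island as the skiff arrives there on crossing 5 is 4 — never all 5.
So no plan with fewer than 7 crossings exists, and this one achieves 7:
1. Smuggler goes to the island with the catalyst vial and the solvent jar.  [the mainland: the fuel sample, the oxidiser, the peroxide | the island: the catalyst vial, the solvent jar]
2. Smuggler goes back to the mainland with the solvent jar.  [the mainland: the fuel sample, the oxidiser, the peroxide, the solvent jar | the island: the catalyst vial]
3. Smuggler goes to the island with the oxidiser and the solvent jar.  [the mainland: the fuel sample, the peroxide | the island: the catalyst vial, the oxidiser, the solvent jar]
4. Smuggler goes back to the mainland with the solvent jar.  [the mainland: the fuel sample, the peroxide, the solvent jar | the island: the catalyst vial, the oxidiser]
5. Smuggler goes to the island with the peroxide and the solvent jar.  [the mainland: the fuel sample | the island: the catalyst vial, the oxidiser, the peroxide, the solvent jar]
6. Smuggler goes back to the mainland with the solvent jar.  [the mainland: the fuel sample, the solvent jar | the island: the catalyst vial, the oxidiser, the peroxide]
7. Smuggler goes to the island with the fuel sample and the solvent jar.  [the mainland: — | the island: the catalyst vial, the fuel sample, the oxidiser, the peroxide, the solvent jar]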